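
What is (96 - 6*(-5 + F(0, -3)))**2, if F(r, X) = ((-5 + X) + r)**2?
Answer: 66564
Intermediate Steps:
F(r, X) = (-5 + X + r)**2
(96 - 6*(-5 + F(0, -3)))**2 = (96 - 6*(-5 + (-5 - 3 + 0)**2))**2 = (96 - 6*(-5 + (-8)**2))**2 = (96 - 6*(-5 + 64))**2 = (96 - 6*59)**2 = (96 - 354)**2 = (-258)**2 = 66564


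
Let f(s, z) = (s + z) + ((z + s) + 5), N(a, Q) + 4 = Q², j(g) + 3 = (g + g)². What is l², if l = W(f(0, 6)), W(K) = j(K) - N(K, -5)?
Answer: 1281424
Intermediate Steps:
j(g) = -3 + 4*g² (j(g) = -3 + (g + g)² = -3 + (2*g)² = -3 + 4*g²)
N(a, Q) = -4 + Q²
f(s, z) = 5 + 2*s + 2*z (f(s, z) = (s + z) + ((s + z) + 5) = (s + z) + (5 + s + z) = 5 + 2*s + 2*z)
W(K) = -24 + 4*K² (W(K) = (-3 + 4*K²) - (-4 + (-5)²) = (-3 + 4*K²) - (-4 + 25) = (-3 + 4*K²) - 1*21 = (-3 + 4*K²) - 21 = -24 + 4*K²)
l = 1132 (l = -24 + 4*(5 + 2*0 + 2*6)² = -24 + 4*(5 + 0 + 12)² = -24 + 4*17² = -24 + 4*289 = -24 + 1156 = 1132)
l² = 1132² = 1281424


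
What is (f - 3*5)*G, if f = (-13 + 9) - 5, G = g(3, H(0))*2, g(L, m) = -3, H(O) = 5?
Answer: 144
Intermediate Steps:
G = -6 (G = -3*2 = -6)
f = -9 (f = -4 - 5 = -9)
(f - 3*5)*G = (-9 - 3*5)*(-6) = (-9 - 15)*(-6) = -24*(-6) = 144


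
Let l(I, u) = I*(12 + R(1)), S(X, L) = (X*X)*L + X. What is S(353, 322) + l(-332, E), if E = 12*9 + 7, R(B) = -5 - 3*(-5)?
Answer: 40117147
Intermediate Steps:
S(X, L) = X + L*X² (S(X, L) = X²*L + X = L*X² + X = X + L*X²)
R(B) = 10 (R(B) = -5 + 15 = 10)
E = 115 (E = 108 + 7 = 115)
l(I, u) = 22*I (l(I, u) = I*(12 + 10) = I*22 = 22*I)
S(353, 322) + l(-332, E) = 353*(1 + 322*353) + 22*(-332) = 353*(1 + 113666) - 7304 = 353*113667 - 7304 = 40124451 - 7304 = 40117147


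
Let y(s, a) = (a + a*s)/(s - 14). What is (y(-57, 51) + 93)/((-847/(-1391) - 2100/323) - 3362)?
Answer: -472206943/11937234615 ≈ -0.039557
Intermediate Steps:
y(s, a) = (a + a*s)/(-14 + s)
(y(-57, 51) + 93)/((-847/(-1391) - 2100/323) - 3362) = (51*(1 - 57)/(-14 - 57) + 93)/((-847/(-1391) - 2100/323) - 3362) = (51*(-56)/(-71) + 93)/((-847*(-1/1391) - 2100*1/323) - 3362) = (51*(-1/71)*(-56) + 93)/((847/1391 - 2100/323) - 3362) = (2856/71 + 93)/(-2647519/449293 - 3362) = 9459/(71*(-1513170585/449293)) = (9459/71)*(-449293/1513170585) = -472206943/11937234615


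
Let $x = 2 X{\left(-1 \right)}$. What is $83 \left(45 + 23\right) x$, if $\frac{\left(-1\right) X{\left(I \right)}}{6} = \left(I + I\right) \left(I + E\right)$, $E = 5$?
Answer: $541824$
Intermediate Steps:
$X{\left(I \right)} = - 12 I \left(5 + I\right)$ ($X{\left(I \right)} = - 6 \left(I + I\right) \left(I + 5\right) = - 6 \cdot 2 I \left(5 + I\right) = - 12 I \left(5 + I\right)$)
$x = 96$ ($x = 2 \left(\left(-12\right) \left(-1\right) \left(5 - 1\right)\right) = 2 \left(\left(-12\right) \left(-1\right) 4\right) = 2 \cdot 48 = 96$)
$83 \left(45 + 23\right) x = 83 \left(45 + 23\right) 96 = 83 \cdot 68 \cdot 96 = 5644 \cdot 96 = 541824$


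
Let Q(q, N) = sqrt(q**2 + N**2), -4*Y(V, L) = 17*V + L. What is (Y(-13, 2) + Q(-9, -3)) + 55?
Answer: 439/4 + 3*sqrt(10) ≈ 119.24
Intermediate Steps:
Y(V, L) = -17*V/4 - L/4 (Y(V, L) = -(17*V + L)/4 = -(L + 17*V)/4 = -17*V/4 - L/4)
Q(q, N) = sqrt(N**2 + q**2)
(Y(-13, 2) + Q(-9, -3)) + 55 = ((-17/4*(-13) - 1/4*2) + sqrt((-3)**2 + (-9)**2)) + 55 = ((221/4 - 1/2) + sqrt(9 + 81)) + 55 = (219/4 + sqrt(90)) + 55 = (219/4 + 3*sqrt(10)) + 55 = 439/4 + 3*sqrt(10)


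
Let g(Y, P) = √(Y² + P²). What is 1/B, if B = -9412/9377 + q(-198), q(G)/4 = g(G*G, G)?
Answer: 22064081/540579611773988684 + 8704884771*√39205/270289805886994342 ≈ 6.3769e-6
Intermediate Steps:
g(Y, P) = √(P² + Y²)
q(G) = 4*√(G² + G⁴) (q(G) = 4*√(G² + (G*G)²) = 4*√(G² + (G²)²) = 4*√(G² + G⁴))
B = -9412/9377 + 792*√39205 (B = -9412/9377 + 4*√((-198)² + (-198)⁴) = -9412*1/9377 + 4*√(39204 + 1536953616) = -9412/9377 + 4*√1536992820 = -9412/9377 + 4*(198*√39205) = -9412/9377 + 792*√39205 ≈ 1.5682e+5)
1/B = 1/(-9412/9377 + 792*√39205)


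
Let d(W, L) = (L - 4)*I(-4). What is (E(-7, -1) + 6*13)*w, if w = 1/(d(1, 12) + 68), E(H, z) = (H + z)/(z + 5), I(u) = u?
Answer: 19/9 ≈ 2.1111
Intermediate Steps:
d(W, L) = 16 - 4*L (d(W, L) = (L - 4)*(-4) = (-4 + L)*(-4) = 16 - 4*L)
E(H, z) = (H + z)/(5 + z)
w = 1/36 (w = 1/((16 - 4*12) + 68) = 1/((16 - 48) + 68) = 1/(-32 + 68) = 1/36 ≈ 0.027778)
(E(-7, -1) + 6*13)*w = ((-7 - 1)/(5 - 1) + 6*13)*(1/36) = (-8/4 + 78)*(1/36) = ((¼)*(-8) + 78)*(1/36) = (-2 + 78)*(1/36) = 76*(1/36) = 19/9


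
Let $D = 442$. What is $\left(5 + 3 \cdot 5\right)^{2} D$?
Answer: $176800$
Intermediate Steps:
$\left(5 + 3 \cdot 5\right)^{2} D = \left(5 + 3 \cdot 5\right)^{2} \cdot 442 = \left(5 + 15\right)^{2} \cdot 442 = 20^{2} \cdot 442 = 400 \cdot 442 = 176800$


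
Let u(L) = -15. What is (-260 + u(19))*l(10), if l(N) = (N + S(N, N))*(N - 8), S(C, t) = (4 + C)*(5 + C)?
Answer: -121000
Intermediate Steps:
l(N) = (-8 + N)*(20 + N**2 + 10*N) (l(N) = (N + (20 + N**2 + 9*N))*(N - 8) = (20 + N**2 + 10*N)*(-8 + N) = (-8 + N)*(20 + N**2 + 10*N))
(-260 + u(19))*l(10) = (-260 - 15)*(-160 + 10**3 - 60*10 + 2*10**2) = -275*(-160 + 1000 - 600 + 2*100) = -275*(-160 + 1000 - 600 + 200) = -275*440 = -121000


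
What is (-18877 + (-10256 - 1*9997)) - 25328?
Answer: -64458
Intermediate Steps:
(-18877 + (-10256 - 1*9997)) - 25328 = (-18877 + (-10256 - 9997)) - 25328 = (-18877 - 20253) - 25328 = -39130 - 25328 = -64458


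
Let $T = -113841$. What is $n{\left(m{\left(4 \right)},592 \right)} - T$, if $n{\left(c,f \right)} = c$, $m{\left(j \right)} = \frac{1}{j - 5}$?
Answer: $113840$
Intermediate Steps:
$m{\left(j \right)} = \frac{1}{-5 + j}$
$n{\left(m{\left(4 \right)},592 \right)} - T = \frac{1}{-5 + 4} - -113841 = \frac{1}{-1} + 113841 = -1 + 113841 = 113840$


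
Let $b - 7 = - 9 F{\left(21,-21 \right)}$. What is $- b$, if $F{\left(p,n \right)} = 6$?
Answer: $47$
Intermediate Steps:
$b = -47$ ($b = 7 - 54 = -47$)
$- b = \left(-1\right) \left(-47\right) = 47$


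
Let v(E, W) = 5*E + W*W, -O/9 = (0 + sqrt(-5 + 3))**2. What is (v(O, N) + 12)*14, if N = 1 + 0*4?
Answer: 1442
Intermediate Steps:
O = 18 (O = -9*(0 + sqrt(-5 + 3))**2 = -9*(0 + sqrt(-2))**2 = -9*(0 + I*sqrt(2))**2 = -9*(I*sqrt(2))**2 = -9*(-2) = 18)
N = 1 (N = 1 + 0 = 1)
v(E, W) = W**2 + 5*E (v(E, W) = 5*E + W**2 = W**2 + 5*E)
(v(O, N) + 12)*14 = ((1**2 + 5*18) + 12)*14 = ((1 + 90) + 12)*14 = (91 + 12)*14 = 103*14 = 1442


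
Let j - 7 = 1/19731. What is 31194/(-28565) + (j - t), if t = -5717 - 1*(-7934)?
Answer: -1246206853399/563616015 ≈ -2211.1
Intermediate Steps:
t = 2217 (t = -5717 + 7934 = 2217)
j = 138118/19731 (j = 7 + 1/19731 = 138118/19731 ≈ 7.0001)
31194/(-28565) + (j - t) = 31194/(-28565) + (138118/19731 - 1*2217) = 31194*(-1/28565) + (138118/19731 - 2217) = -31194/28565 - 43605509/19731 = -1246206853399/563616015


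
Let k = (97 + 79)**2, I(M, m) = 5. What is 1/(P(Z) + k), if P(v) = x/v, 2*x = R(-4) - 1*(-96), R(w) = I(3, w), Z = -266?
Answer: 532/16479131 ≈ 3.2283e-5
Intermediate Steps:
R(w) = 5
x = 101/2 (x = (5 - 1*(-96))/2 = (5 + 96)/2 = (1/2)*101 = 101/2 ≈ 50.500)
k = 30976 (k = 176**2 = 30976)
P(v) = 101/(2*v)
1/(P(Z) + k) = 1/((101/2)/(-266) + 30976) = 1/((101/2)*(-1/266) + 30976) = 1/(-101/532 + 30976) = 1/(16479131/532) = 532/16479131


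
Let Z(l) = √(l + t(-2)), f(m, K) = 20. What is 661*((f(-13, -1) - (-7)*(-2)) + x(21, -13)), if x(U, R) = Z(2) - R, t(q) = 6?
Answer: 12559 + 1322*√2 ≈ 14429.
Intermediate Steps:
Z(l) = √(6 + l) (Z(l) = √(l + 6) = √(6 + l))
x(U, R) = -R + 2*√2 (x(U, R) = √(6 + 2) - R = √8 - R = 2*√2 - R = -R + 2*√2)
661*((f(-13, -1) - (-7)*(-2)) + x(21, -13)) = 661*((20 - (-7)*(-2)) + (-1*(-13) + 2*√2)) = 661*((20 - 1*14) + (13 + 2*√2)) = 661*((20 - 14) + (13 + 2*√2)) = 661*(6 + (13 + 2*√2)) = 661*(19 + 2*√2) = 12559 + 1322*√2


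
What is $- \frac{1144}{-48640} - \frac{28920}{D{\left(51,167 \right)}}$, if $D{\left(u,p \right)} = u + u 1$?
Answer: $- \frac{29303169}{103360} \approx -283.51$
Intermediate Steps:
$D{\left(u,p \right)} = 2 u$ ($D{\left(u,p \right)} = u + u = 2 u$)
$- \frac{1144}{-48640} - \frac{28920}{D{\left(51,167 \right)}} = - \frac{1144}{-48640} - \frac{28920}{2 \cdot 51} = \left(-1144\right) \left(- \frac{1}{48640}\right) - \frac{28920}{102} = \frac{143}{6080} - \frac{4820}{17} = - \frac{29303169}{103360}$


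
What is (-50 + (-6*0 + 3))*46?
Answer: -2162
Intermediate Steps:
(-50 + (-6*0 + 3))*46 = (-50 + (0 + 3))*46 = (-50 + 3)*46 = -47*46 = -2162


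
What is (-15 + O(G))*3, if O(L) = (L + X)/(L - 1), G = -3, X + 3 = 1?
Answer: -165/4 ≈ -41.250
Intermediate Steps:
X = -2 (X = -3 + 1 = -2)
O(L) = (-2 + L)/(-1 + L) (O(L) = (L - 2)/(L - 1) = (-2 + L)/(-1 + L))
(-15 + O(G))*3 = (-15 + (-2 - 3)/(-1 - 3))*3 = (-15 - 5/(-4))*3 = (-15 - 1/4*(-5))*3 = (-15 + 5/4)*3 = -55/4*3 = -165/4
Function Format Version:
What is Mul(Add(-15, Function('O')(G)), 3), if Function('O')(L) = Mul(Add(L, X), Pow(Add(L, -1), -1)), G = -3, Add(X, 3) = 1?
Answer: Rational(-165, 4) ≈ -41.250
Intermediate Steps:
X = -2 (X = Add(-3, 1) = -2)
Function('O')(L) = Mul(Pow(Add(-1, L), -1), Add(-2, L)) (Function('O')(L) = Mul(Add(L, -2), Pow(Add(L, -1), -1)) = Mul(Add(-2, L), Pow(Add(-1, L), -1)) = Mul(Pow(Add(-1, L), -1), Add(-2, L)))
Mul(Add(-15, Function('O')(G)), 3) = Mul(Add(-15, Mul(Pow(Add(-1, -3), -1), Add(-2, -3))), 3) = Mul(Add(-15, Mul(Pow(-4, -1), -5)), 3) = Mul(Add(-15, Mul(Rational(-1, 4), -5)), 3) = Mul(Add(-15, Rational(5, 4)), 3) = Mul(Rational(-55, 4), 3) = Rational(-165, 4)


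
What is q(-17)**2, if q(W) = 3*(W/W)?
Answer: 9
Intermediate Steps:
q(W) = 3 (q(W) = 3*1 = 3)
q(-17)**2 = 3**2 = 9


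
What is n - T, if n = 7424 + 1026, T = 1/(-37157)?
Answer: 313976651/37157 ≈ 8450.0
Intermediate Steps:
T = -1/37157 ≈ -2.6913e-5
n = 8450
n - T = 8450 - 1*(-1/37157) = 8450 + 1/37157 = 313976651/37157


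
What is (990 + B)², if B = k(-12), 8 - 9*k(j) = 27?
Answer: 79049881/81 ≈ 9.7592e+5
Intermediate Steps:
k(j) = -19/9 (k(j) = 8/9 - ⅑*27 = 8/9 - 3 = -19/9)
B = -19/9 ≈ -2.1111
(990 + B)² = (990 - 19/9)² = (8891/9)² = 79049881/81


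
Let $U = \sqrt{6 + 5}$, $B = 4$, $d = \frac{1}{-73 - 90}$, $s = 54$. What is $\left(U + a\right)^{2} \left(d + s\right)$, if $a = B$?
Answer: $\frac{237627}{163} + \frac{70408 \sqrt{11}}{163} \approx 2890.5$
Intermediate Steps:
$d = - \frac{1}{163}$ ($d = \frac{1}{-163} = - \frac{1}{163} \approx -0.006135$)
$a = 4$
$U = \sqrt{11} \approx 3.3166$
$\left(U + a\right)^{2} \left(d + s\right) = \left(\sqrt{11} + 4\right)^{2} \left(- \frac{1}{163} + 54\right) = \left(4 + \sqrt{11}\right)^{2} \cdot \frac{8801}{163} = \frac{8801 \left(4 + \sqrt{11}\right)^{2}}{163}$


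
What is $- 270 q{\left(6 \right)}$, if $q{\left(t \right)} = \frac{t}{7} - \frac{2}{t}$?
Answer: $- \frac{990}{7} \approx -141.43$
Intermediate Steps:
$q{\left(t \right)} = - \frac{2}{t} + \frac{t}{7}$ ($q{\left(t \right)} = t \frac{1}{7} - \frac{2}{t} = \frac{t}{7} - \frac{2}{t} = - \frac{2}{t} + \frac{t}{7}$)
$- 270 q{\left(6 \right)} = - 270 \left(- \frac{2}{6} + \frac{1}{7} \cdot 6\right) = - 270 \left(\left(-2\right) \frac{1}{6} + \frac{6}{7}\right) = - 270 \left(- \frac{1}{3} + \frac{6}{7}\right) = \left(-270\right) \frac{11}{21} = - \frac{990}{7}$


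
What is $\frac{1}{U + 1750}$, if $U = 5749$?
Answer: $\frac{1}{7499} \approx 0.00013335$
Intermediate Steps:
$\frac{1}{U + 1750} = \frac{1}{5749 + 1750} = \frac{1}{7499}$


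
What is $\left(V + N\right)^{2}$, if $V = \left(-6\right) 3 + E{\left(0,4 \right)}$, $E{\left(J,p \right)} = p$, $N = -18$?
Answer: $1024$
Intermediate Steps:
$V = -14$ ($V = \left(-6\right) 3 + 4 = -18 + 4 = -14$)
$\left(V + N\right)^{2} = \left(-14 - 18\right)^{2} = \left(-32\right)^{2} = 1024$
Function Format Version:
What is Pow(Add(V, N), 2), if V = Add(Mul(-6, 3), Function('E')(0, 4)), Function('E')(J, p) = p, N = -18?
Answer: 1024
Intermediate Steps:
V = -14 (V = Add(Mul(-6, 3), 4) = Add(-18, 4) = -14)
Pow(Add(V, N), 2) = Pow(Add(-14, -18), 2) = Pow(-32, 2) = 1024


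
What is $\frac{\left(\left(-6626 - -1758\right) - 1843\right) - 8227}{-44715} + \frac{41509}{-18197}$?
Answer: $- \frac{4645889}{2386155} \approx -1.947$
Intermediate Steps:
$\frac{\left(\left(-6626 - -1758\right) - 1843\right) - 8227}{-44715} + \frac{41509}{-18197} = \left(\left(\left(-6626 + 1758\right) - 1843\right) - 8227\right) \left(- \frac{1}{44715}\right) + 41509 \left(- \frac{1}{18197}\right) = \left(\left(-4868 - 1843\right) - 8227\right) \left(- \frac{1}{44715}\right) - \frac{1339}{587} = \left(-6711 - 8227\right) \left(- \frac{1}{44715}\right) - \frac{1339}{587} = \left(-14938\right) \left(- \frac{1}{44715}\right) - \frac{1339}{587} = \frac{1358}{4065} - \frac{1339}{587} = - \frac{4645889}{2386155}$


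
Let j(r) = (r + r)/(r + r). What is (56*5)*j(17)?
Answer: 280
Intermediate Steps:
j(r) = 1 (j(r) = (2*r)/((2*r)) = (2*r)*(1/(2*r)) = 1)
(56*5)*j(17) = (56*5)*1 = 280*1 = 280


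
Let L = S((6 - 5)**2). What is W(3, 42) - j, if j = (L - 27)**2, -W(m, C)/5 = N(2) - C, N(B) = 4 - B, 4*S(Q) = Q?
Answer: -8249/16 ≈ -515.56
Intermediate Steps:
S(Q) = Q/4
L = 1/4 (L = (6 - 5)**2/4 = (1/4)*1**2 = (1/4)*1 = 1/4 ≈ 0.25000)
W(m, C) = -10 + 5*C (W(m, C) = -5*((4 - 1*2) - C) = -5*((4 - 2) - C) = -5*(2 - C) = -10 + 5*C)
j = 11449/16 (j = (1/4 - 27)**2 = (-107/4)**2 = 11449/16 ≈ 715.56)
W(3, 42) - j = (-10 + 5*42) - 1*11449/16 = (-10 + 210) - 11449/16 = 200 - 11449/16 = -8249/16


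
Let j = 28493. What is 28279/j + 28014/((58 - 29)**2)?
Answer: 28344329/826297 ≈ 34.303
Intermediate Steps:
28279/j + 28014/((58 - 29)**2) = 28279/28493 + 28014/((58 - 29)**2) = 28279*(1/28493) + 28014/(29**2) = 28279/28493 + 28014/841 = 28279/28493 + 28014*(1/841) = 28279/28493 + 966/29 = 28344329/826297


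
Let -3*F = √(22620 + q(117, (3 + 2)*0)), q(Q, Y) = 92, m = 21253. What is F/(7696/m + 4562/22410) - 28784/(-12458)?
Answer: 14392/6229 - 158759910*√5678/134711773 ≈ -86.494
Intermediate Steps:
F = -2*√5678/3 (F = -√(22620 + 92)/3 = -2*√5678/3 ≈ -50.235)
F/(7696/m + 4562/22410) - 28784/(-12458) = (-2*√5678/3)/(7696/21253 + 4562/22410) - 28784/(-12458) = (-2*√5678/3)/(7696*(1/21253) + 4562*(1/22410)) - 28784*(-1/12458) = (-2*√5678/3)/(7696/21253 + 2281/11205) + 14392/6229 = (-2*√5678/3)/(134711773/238139865) + 14392/6229 = -2*√5678/3*(238139865/134711773) + 14392/6229 = -158759910*√5678/134711773 + 14392/6229 = 14392/6229 - 158759910*√5678/134711773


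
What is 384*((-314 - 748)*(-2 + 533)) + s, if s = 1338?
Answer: -216544710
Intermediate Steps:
384*((-314 - 748)*(-2 + 533)) + s = 384*((-314 - 748)*(-2 + 533)) + 1338 = 384*(-1062*531) + 1338 = 384*(-563922) + 1338 = -216546048 + 1338 = -216544710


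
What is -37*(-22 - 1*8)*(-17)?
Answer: -18870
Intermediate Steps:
-37*(-22 - 1*8)*(-17) = -37*(-22 - 8)*(-17) = -37*(-30)*(-17) = 1110*(-17) = -18870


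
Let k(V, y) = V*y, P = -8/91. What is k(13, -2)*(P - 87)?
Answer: 15850/7 ≈ 2264.3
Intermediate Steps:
P = -8/91 (P = -8*1/91 = -8/91 ≈ -0.087912)
k(13, -2)*(P - 87) = (13*(-2))*(-8/91 - 87) = -26*(-7925/91) = 15850/7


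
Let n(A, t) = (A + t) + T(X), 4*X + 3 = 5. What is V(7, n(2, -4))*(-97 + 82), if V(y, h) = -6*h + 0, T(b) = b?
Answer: -135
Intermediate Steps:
X = 1/2 (X = -3/4 + (1/4)*5 = -3/4 + 5/4 = 1/2 ≈ 0.50000)
n(A, t) = 1/2 + A + t (n(A, t) = (A + t) + 1/2 = 1/2 + A + t)
V(y, h) = -6*h
V(7, n(2, -4))*(-97 + 82) = (-6*(1/2 + 2 - 4))*(-97 + 82) = -6*(-3/2)*(-15) = 9*(-15) = -135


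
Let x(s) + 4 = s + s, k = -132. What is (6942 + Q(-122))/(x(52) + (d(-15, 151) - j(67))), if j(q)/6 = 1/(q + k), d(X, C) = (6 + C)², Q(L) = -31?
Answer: 449215/1608691 ≈ 0.27924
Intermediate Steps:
x(s) = -4 + 2*s (x(s) = -4 + (s + s) = -4 + 2*s)
j(q) = 6/(-132 + q) (j(q) = 6/(q - 132) = 6/(-132 + q))
(6942 + Q(-122))/(x(52) + (d(-15, 151) - j(67))) = (6942 - 31)/((-4 + 2*52) + ((6 + 151)² - 6/(-132 + 67))) = 6911/((-4 + 104) + (157² - 6/(-65))) = 6911/(100 + (24649 - 6*(-1)/65)) = 6911/(100 + (24649 - 1*(-6/65))) = 6911/(100 + (24649 + 6/65)) = 6911/(100 + 1602191/65) = 6911/(1608691/65) = 6911*(65/1608691) = 449215/1608691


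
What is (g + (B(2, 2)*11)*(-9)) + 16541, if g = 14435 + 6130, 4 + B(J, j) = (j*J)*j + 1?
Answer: 36611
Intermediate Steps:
B(J, j) = -3 + J*j² (B(J, j) = -4 + ((j*J)*j + 1) = -4 + ((J*j)*j + 1) = -4 + (J*j² + 1) = -4 + (1 + J*j²) = -3 + J*j²)
g = 20565
(g + (B(2, 2)*11)*(-9)) + 16541 = (20565 + ((-3 + 2*2²)*11)*(-9)) + 16541 = (20565 + ((-3 + 2*4)*11)*(-9)) + 16541 = (20565 + ((-3 + 8)*11)*(-9)) + 16541 = (20565 + (5*11)*(-9)) + 16541 = (20565 + 55*(-9)) + 16541 = (20565 - 495) + 16541 = 20070 + 16541 = 36611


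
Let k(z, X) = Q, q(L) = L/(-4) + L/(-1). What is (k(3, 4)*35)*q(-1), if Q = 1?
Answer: 175/4 ≈ 43.750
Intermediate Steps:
q(L) = -5*L/4 (q(L) = L*(-¼) + L*(-1) = -L/4 - L = -5*L/4)
k(z, X) = 1
(k(3, 4)*35)*q(-1) = (1*35)*(-5/4*(-1)) = 35*(5/4) = 175/4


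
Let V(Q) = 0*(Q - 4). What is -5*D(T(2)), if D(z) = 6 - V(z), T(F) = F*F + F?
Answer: -30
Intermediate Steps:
V(Q) = 0 (V(Q) = 0*(-4 + Q) = 0)
T(F) = F + F**2 (T(F) = F**2 + F = F + F**2)
D(z) = 6 (D(z) = 6 - 1*0 = 6 + 0 = 6)
-5*D(T(2)) = -5*6 = -30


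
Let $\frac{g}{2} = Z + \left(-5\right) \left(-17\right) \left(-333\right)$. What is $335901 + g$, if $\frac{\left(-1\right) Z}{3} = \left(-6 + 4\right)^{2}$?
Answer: $279267$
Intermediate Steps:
$Z = -12$ ($Z = - 3 \left(-6 + 4\right)^{2} = - 3 \left(-2\right)^{2} = \left(-3\right) 4 = -12$)
$g = -56634$ ($g = 2 \left(-12 + \left(-5\right) \left(-17\right) \left(-333\right)\right) = 2 \left(-12 + 85 \left(-333\right)\right) = 2 \left(-12 - 28305\right) = 2 \left(-28317\right) = -56634$)
$335901 + g = 335901 - 56634 = 279267$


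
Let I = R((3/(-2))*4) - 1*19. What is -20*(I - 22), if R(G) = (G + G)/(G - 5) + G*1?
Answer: 10100/11 ≈ 918.18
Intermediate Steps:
R(G) = G + 2*G/(-5 + G) (R(G) = (2*G)/(-5 + G) + G = 2*G/(-5 + G) + G = G + 2*G/(-5 + G))
I = -263/11 (I = ((3/(-2))*4)*(-3 + (3/(-2))*4)/(-5 + (3/(-2))*4) - 1*19 = (-1/2*3*4)*(-3 - 1/2*3*4)/(-5 - 1/2*3*4) - 19 = (-3/2*4)*(-3 - 3/2*4)/(-5 - 3/2*4) - 19 = -6*(-3 - 6)/(-5 - 6) - 19 = -6*(-9)/(-11) - 19 = -6*(-1/11)*(-9) - 19 = -54/11 - 19 = -263/11 ≈ -23.909)
-20*(I - 22) = -20*(-263/11 - 22) = -20*(-505/11) = 10100/11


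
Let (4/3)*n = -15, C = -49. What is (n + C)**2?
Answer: 58081/16 ≈ 3630.1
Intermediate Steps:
n = -45/4 (n = (3/4)*(-15) = -45/4 ≈ -11.250)
(n + C)**2 = (-45/4 - 49)**2 = (-241/4)**2 = 58081/16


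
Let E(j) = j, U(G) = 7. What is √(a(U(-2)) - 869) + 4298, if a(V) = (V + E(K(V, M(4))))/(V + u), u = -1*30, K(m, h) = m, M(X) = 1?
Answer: 4298 + I*√460023/23 ≈ 4298.0 + 29.489*I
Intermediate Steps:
u = -30
a(V) = 2*V/(-30 + V) (a(V) = (V + V)/(V - 30) = (2*V)/(-30 + V) = 2*V/(-30 + V))
√(a(U(-2)) - 869) + 4298 = √(2*7/(-30 + 7) - 869) + 4298 = √(2*7/(-23) - 869) + 4298 = √(2*7*(-1/23) - 869) + 4298 = √(-14/23 - 869) + 4298 = √(-20001/23) + 4298 = I*√460023/23 + 4298 = 4298 + I*√460023/23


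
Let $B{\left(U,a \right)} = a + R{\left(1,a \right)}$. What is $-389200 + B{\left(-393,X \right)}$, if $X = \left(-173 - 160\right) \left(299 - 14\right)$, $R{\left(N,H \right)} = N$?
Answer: $-484104$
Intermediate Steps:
$X = -94905$ ($X = \left(-333\right) 285 = -94905$)
$B{\left(U,a \right)} = 1 + a$ ($B{\left(U,a \right)} = a + 1 = 1 + a$)
$-389200 + B{\left(-393,X \right)} = -389200 + \left(1 - 94905\right) = -389200 - 94904 = -484104$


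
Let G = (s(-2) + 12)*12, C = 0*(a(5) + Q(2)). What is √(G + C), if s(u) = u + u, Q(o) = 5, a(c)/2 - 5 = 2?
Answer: 4*√6 ≈ 9.7980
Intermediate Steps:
a(c) = 14 (a(c) = 10 + 2*2 = 10 + 4 = 14)
s(u) = 2*u
C = 0 (C = 0*(14 + 5) = 0*19 = 0)
G = 96 (G = (2*(-2) + 12)*12 = (-4 + 12)*12 = 8*12 = 96)
√(G + C) = √(96 + 0) = √96 = 4*√6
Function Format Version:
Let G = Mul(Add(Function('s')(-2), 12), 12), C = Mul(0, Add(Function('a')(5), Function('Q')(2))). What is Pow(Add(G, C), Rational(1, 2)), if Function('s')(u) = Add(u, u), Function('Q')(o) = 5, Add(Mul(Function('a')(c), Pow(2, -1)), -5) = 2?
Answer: Mul(4, Pow(6, Rational(1, 2))) ≈ 9.7980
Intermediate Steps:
Function('a')(c) = 14 (Function('a')(c) = Add(10, Mul(2, 2)) = Add(10, 4) = 14)
Function('s')(u) = Mul(2, u)
C = 0 (C = Mul(0, Add(14, 5)) = Mul(0, 19) = 0)
G = 96 (G = Mul(Add(Mul(2, -2), 12), 12) = Mul(Add(-4, 12), 12) = Mul(8, 12) = 96)
Pow(Add(G, C), Rational(1, 2)) = Pow(Add(96, 0), Rational(1, 2)) = Pow(96, Rational(1, 2)) = Mul(4, Pow(6, Rational(1, 2)))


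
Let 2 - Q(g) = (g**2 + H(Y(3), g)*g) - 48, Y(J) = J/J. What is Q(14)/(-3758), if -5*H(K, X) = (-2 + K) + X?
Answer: 274/9395 ≈ 0.029164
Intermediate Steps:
Y(J) = 1
H(K, X) = 2/5 - K/5 - X/5 (H(K, X) = -((-2 + K) + X)/5 = -(-2 + K + X)/5 = 2/5 - K/5 - X/5)
Q(g) = 50 - g**2 - g*(1/5 - g/5) (Q(g) = 2 - ((g**2 + (2/5 - 1/5*1 - g/5)*g) - 48) = 2 - ((g**2 + (2/5 - 1/5 - g/5)*g) - 48) = 2 - ((g**2 + (1/5 - g/5)*g) - 48) = 2 - ((g**2 + g*(1/5 - g/5)) - 48) = 2 - (-48 + g**2 + g*(1/5 - g/5)) = 2 + (48 - g**2 - g*(1/5 - g/5)) = 50 - g**2 - g*(1/5 - g/5))
Q(14)/(-3758) = (50 - 4/5*14**2 - 1/5*14)/(-3758) = (50 - 4/5*196 - 14/5)*(-1/3758) = (50 - 784/5 - 14/5)*(-1/3758) = -548/5*(-1/3758) = 274/9395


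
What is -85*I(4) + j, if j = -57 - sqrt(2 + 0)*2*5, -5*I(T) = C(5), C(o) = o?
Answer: 28 - 10*sqrt(2) ≈ 13.858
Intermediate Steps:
I(T) = -1 (I(T) = -1/5*5 = -1)
j = -57 - 10*sqrt(2) (j = -57 - sqrt(2)*2*5 = -57 - 2*sqrt(2)*5 = -57 - 10*sqrt(2) ≈ -71.142)
-85*I(4) + j = -85*(-1) + (-57 - 10*sqrt(2)) = 85 + (-57 - 10*sqrt(2)) = 28 - 10*sqrt(2)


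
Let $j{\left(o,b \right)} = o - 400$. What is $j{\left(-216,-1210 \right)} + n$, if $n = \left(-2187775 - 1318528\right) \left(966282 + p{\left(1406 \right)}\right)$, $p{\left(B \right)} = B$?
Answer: $-3393007338080$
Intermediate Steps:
$j{\left(o,b \right)} = -400 + o$
$n = -3393007337464$ ($n = \left(-2187775 - 1318528\right) \left(966282 + 1406\right) = \left(-3506303\right) 967688 = -3393007337464$)
$j{\left(-216,-1210 \right)} + n = \left(-400 - 216\right) - 3393007337464 = -616 - 3393007337464 = -3393007338080$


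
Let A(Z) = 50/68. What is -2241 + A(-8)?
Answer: -76169/34 ≈ -2240.3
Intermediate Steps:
A(Z) = 25/34 (A(Z) = 50*(1/68) = 25/34)
-2241 + A(-8) = -2241 + 25/34 = -76169/34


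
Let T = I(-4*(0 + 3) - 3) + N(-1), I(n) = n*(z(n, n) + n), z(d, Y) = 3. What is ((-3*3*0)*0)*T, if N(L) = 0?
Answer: 0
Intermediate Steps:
I(n) = n*(3 + n)
T = 180 (T = (-4*(0 + 3) - 3)*(3 + (-4*(0 + 3) - 3)) + 0 = (-4*3 - 3)*(3 + (-4*3 - 3)) + 0 = (-12 - 3)*(3 + (-12 - 3)) + 0 = -15*(3 - 15) + 0 = -15*(-12) + 0 = 180 + 0 = 180)
((-3*3*0)*0)*T = ((-3*3*0)*0)*180 = (-9*0*0)*180 = (0*0)*180 = 0*180 = 0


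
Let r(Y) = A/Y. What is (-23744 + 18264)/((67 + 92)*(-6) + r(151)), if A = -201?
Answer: 165496/28851 ≈ 5.7362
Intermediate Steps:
r(Y) = -201/Y
(-23744 + 18264)/((67 + 92)*(-6) + r(151)) = (-23744 + 18264)/((67 + 92)*(-6) - 201/151) = -5480/(159*(-6) - 201*1/151) = -5480/(-954 - 201/151) = -5480/(-144255/151) = -5480*(-151/144255) = 165496/28851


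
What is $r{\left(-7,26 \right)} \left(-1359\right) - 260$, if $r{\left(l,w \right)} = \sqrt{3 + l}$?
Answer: $-260 - 2718 i \approx -260.0 - 2718.0 i$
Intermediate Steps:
$r{\left(-7,26 \right)} \left(-1359\right) - 260 = \sqrt{3 - 7} \left(-1359\right) - 260 = \sqrt{-4} \left(-1359\right) - 260 = 2 i \left(-1359\right) - 260 = - 2718 i - 260 = -260 - 2718 i$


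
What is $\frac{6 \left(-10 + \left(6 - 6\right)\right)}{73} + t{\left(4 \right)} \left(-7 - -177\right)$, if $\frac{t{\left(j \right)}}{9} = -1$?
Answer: $- \frac{111750}{73} \approx -1530.8$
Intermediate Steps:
$t{\left(j \right)} = -9$ ($t{\left(j \right)} = 9 \left(-1\right) = -9$)
$\frac{6 \left(-10 + \left(6 - 6\right)\right)}{73} + t{\left(4 \right)} \left(-7 - -177\right) = \frac{6 \left(-10 + \left(6 - 6\right)\right)}{73} - 9 \left(-7 - -177\right) = 6 \left(-10 + \left(6 - 6\right)\right) \frac{1}{73} - 9 \left(-7 + 177\right) = 6 \left(-10 + 0\right) \frac{1}{73} - 1530 = 6 \left(-10\right) \frac{1}{73} - 1530 = \left(-60\right) \frac{1}{73} - 1530 = - \frac{60}{73} - 1530 = - \frac{111750}{73}$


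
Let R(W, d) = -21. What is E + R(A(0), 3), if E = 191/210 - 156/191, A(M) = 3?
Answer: -838589/40110 ≈ -20.907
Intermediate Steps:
E = 3721/40110 (E = 191*(1/210) - 156*1/191 = 191/210 - 156/191 = 3721/40110 ≈ 0.092770)
E + R(A(0), 3) = 3721/40110 - 21 = -838589/40110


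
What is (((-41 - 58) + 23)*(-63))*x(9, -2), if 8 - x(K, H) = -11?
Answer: 90972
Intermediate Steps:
x(K, H) = 19 (x(K, H) = 8 - 1*(-11) = 8 + 11 = 19)
(((-41 - 58) + 23)*(-63))*x(9, -2) = (((-41 - 58) + 23)*(-63))*19 = ((-99 + 23)*(-63))*19 = -76*(-63)*19 = 4788*19 = 90972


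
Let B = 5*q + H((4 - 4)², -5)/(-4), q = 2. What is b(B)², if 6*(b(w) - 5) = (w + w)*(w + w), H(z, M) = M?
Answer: 511225/64 ≈ 7987.9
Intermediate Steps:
B = 45/4 (B = 5*2 - 5/(-4) = 10 - 5*(-¼) = 10 + 5/4 = 45/4 ≈ 11.250)
b(w) = 5 + 2*w²/3 (b(w) = 5 + ((w + w)*(w + w))/6 = 5 + ((2*w)*(2*w))/6 = 5 + (4*w²)/6 = 5 + 2*w²/3)
b(B)² = (5 + 2*(45/4)²/3)² = (5 + (⅔)*(2025/16))² = (5 + 675/8)² = (715/8)² = 511225/64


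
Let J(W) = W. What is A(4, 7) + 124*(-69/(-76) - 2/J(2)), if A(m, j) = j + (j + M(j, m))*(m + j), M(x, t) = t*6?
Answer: 6395/19 ≈ 336.58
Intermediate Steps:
M(x, t) = 6*t
A(m, j) = j + (j + m)*(j + 6*m) (A(m, j) = j + (j + 6*m)*(m + j) = j + (j + 6*m)*(j + m) = j + (j + m)*(j + 6*m))
A(4, 7) + 124*(-69/(-76) - 2/J(2)) = (7 + 7² + 6*4² + 7*7*4) + 124*(-69/(-76) - 2/2) = (7 + 49 + 6*16 + 196) + 124*(-69*(-1/76) - 2*½) = (7 + 49 + 96 + 196) + 124*(69/76 - 1) = 348 + 124*(-7/76) = 348 - 217/19 = 6395/19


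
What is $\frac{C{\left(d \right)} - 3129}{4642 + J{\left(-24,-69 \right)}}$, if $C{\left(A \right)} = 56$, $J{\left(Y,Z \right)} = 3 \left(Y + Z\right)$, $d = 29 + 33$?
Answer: $- \frac{3073}{4363} \approx -0.70433$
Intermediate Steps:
$d = 62$
$J{\left(Y,Z \right)} = 3 Y + 3 Z$
$\frac{C{\left(d \right)} - 3129}{4642 + J{\left(-24,-69 \right)}} = \frac{56 - 3129}{4642 + \left(3 \left(-24\right) + 3 \left(-69\right)\right)} = - \frac{3073}{4642 - 279} = - \frac{3073}{4363}$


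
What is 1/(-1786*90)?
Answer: -1/160740 ≈ -6.2212e-6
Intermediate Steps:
1/(-1786*90) = 1/(-160740) = -1/160740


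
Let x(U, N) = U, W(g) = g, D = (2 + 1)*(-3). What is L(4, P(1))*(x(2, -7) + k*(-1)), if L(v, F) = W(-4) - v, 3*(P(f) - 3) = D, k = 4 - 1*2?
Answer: 0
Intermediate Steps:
k = 2 (k = 4 - 2 = 2)
D = -9 (D = 3*(-3) = -9)
P(f) = 0 (P(f) = 3 + (⅓)*(-9) = 3 - 3 = 0)
L(v, F) = -4 - v
L(4, P(1))*(x(2, -7) + k*(-1)) = (-4 - 1*4)*(2 + 2*(-1)) = (-4 - 4)*(2 - 2) = -8*0 = 0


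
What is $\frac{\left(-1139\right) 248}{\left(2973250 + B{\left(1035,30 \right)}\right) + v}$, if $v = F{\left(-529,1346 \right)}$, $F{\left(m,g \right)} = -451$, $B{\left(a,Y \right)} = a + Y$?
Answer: $- \frac{35309}{371733} \approx -0.094985$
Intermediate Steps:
$B{\left(a,Y \right)} = Y + a$
$v = -451$
$\frac{\left(-1139\right) 248}{\left(2973250 + B{\left(1035,30 \right)}\right) + v} = \frac{\left(-1139\right) 248}{\left(2973250 + \left(30 + 1035\right)\right) - 451} = - \frac{282472}{\left(2973250 + 1065\right) - 451} = - \frac{282472}{2974315 - 451} = - \frac{282472}{2973864} = \left(-282472\right) \frac{1}{2973864} = - \frac{35309}{371733}$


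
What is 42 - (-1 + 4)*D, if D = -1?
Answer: 45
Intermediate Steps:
42 - (-1 + 4)*D = 42 - (-1 + 4)*(-1) = 42 - 3*(-1) = 42 - 1*(-3) = 42 + 3 = 45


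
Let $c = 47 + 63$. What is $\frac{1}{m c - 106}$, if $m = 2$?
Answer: $\frac{1}{114} \approx 0.0087719$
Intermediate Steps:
$c = 110$
$\frac{1}{m c - 106} = \frac{1}{2 \cdot 110 - 106} = \frac{1}{220 - 106} = \frac{1}{114}$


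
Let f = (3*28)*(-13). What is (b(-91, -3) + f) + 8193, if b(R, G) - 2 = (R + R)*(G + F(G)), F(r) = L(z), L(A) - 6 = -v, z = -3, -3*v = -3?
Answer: 6739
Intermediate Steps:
v = 1 (v = -⅓*(-3) = 1)
L(A) = 5 (L(A) = 6 - 1*1 = 6 - 1 = 5)
f = -1092 (f = 84*(-13) = -1092)
F(r) = 5
b(R, G) = 2 + 2*R*(5 + G) (b(R, G) = 2 + (R + R)*(G + 5) = 2 + (2*R)*(5 + G) = 2 + 2*R*(5 + G))
(b(-91, -3) + f) + 8193 = ((2 + 10*(-91) + 2*(-3)*(-91)) - 1092) + 8193 = ((2 - 910 + 546) - 1092) + 8193 = (-362 - 1092) + 8193 = -1454 + 8193 = 6739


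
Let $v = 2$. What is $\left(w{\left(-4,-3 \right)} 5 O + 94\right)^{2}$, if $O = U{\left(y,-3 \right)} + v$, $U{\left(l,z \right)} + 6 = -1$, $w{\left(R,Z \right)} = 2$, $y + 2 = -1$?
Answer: $1936$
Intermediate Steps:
$y = -3$ ($y = -2 - 1 = -3$)
$U{\left(l,z \right)} = -7$ ($U{\left(l,z \right)} = -6 - 1 = -7$)
$O = -5$ ($O = -7 + 2 = -5$)
$\left(w{\left(-4,-3 \right)} 5 O + 94\right)^{2} = \left(2 \cdot 5 \left(-5\right) + 94\right)^{2} = \left(10 \left(-5\right) + 94\right)^{2} = \left(-50 + 94\right)^{2} = 44^{2} = 1936$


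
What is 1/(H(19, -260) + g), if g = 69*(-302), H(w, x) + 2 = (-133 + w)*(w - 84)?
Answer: -1/13430 ≈ -7.4460e-5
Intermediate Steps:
H(w, x) = -2 + (-133 + w)*(-84 + w) (H(w, x) = -2 + (-133 + w)*(w - 84) = -2 + (-133 + w)*(-84 + w))
g = -20838
1/(H(19, -260) + g) = 1/((11170 + 19² - 217*19) - 20838) = 1/((11170 + 361 - 4123) - 20838) = 1/(7408 - 20838) = 1/(-13430) = -1/13430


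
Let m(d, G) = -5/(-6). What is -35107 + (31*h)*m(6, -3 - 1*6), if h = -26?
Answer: -107336/3 ≈ -35779.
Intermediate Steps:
m(d, G) = 5/6 (m(d, G) = -5*(-1/6) = 5/6)
-35107 + (31*h)*m(6, -3 - 1*6) = -35107 + (31*(-26))*(5/6) = -35107 - 806*5/6 = -35107 - 2015/3 = -107336/3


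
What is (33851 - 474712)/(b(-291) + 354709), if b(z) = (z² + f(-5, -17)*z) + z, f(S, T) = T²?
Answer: -440861/355000 ≈ -1.2419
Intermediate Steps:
b(z) = z² + 290*z (b(z) = (z² + (-17)²*z) + z = (z² + 289*z) + z = z² + 290*z)
(33851 - 474712)/(b(-291) + 354709) = (33851 - 474712)/(-291*(290 - 291) + 354709) = -440861/(-291*(-1) + 354709) = -440861/(291 + 354709) = -440861/355000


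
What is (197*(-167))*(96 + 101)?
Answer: -6481103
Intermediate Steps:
(197*(-167))*(96 + 101) = -32899*197 = -6481103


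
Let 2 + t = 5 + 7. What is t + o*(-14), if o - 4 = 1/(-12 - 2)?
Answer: -45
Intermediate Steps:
t = 10 (t = -2 + (5 + 7) = -2 + 12 = 10)
o = 55/14 (o = 4 + 1/(-12 - 2) = 4 + 1/(-14) = 4 - 1/14 = 55/14 ≈ 3.9286)
t + o*(-14) = 10 + (55/14)*(-14) = 10 - 55 = -45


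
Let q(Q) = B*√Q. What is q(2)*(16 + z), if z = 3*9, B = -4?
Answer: -172*√2 ≈ -243.24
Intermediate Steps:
q(Q) = -4*√Q
z = 27
q(2)*(16 + z) = (-4*√2)*(16 + 27) = -4*√2*43 = -172*√2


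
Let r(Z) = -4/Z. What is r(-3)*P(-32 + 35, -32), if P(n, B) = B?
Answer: -128/3 ≈ -42.667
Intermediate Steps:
r(-3)*P(-32 + 35, -32) = -4/(-3)*(-32) = -4*(-⅓)*(-32) = (4/3)*(-32) = -128/3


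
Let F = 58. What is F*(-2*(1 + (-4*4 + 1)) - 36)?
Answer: -464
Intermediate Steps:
F*(-2*(1 + (-4*4 + 1)) - 36) = 58*(-2*(1 + (-4*4 + 1)) - 36) = 58*(-2*(1 + (-16 + 1)) - 36) = 58*(-2*(1 - 15) - 36) = 58*(-2*(-14) - 36) = 58*(28 - 36) = 58*(-8) = -464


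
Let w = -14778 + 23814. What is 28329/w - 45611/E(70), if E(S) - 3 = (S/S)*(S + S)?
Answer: -136029983/430716 ≈ -315.82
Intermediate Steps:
E(S) = 3 + 2*S (E(S) = 3 + (S/S)*(S + S) = 3 + 1*(2*S) = 3 + 2*S)
w = 9036
28329/w - 45611/E(70) = 28329/9036 - 45611/(3 + 2*70) = 28329*(1/9036) - 45611/(3 + 140) = 9443/3012 - 45611/143 = -136029983/430716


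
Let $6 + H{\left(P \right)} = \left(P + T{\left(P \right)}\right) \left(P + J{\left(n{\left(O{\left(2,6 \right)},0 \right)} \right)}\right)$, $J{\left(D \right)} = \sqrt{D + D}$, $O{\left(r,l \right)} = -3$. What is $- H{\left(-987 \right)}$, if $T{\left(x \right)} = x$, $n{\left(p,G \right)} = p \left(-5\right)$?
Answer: $-1948332 + 1974 \sqrt{30} \approx -1.9375 \cdot 10^{6}$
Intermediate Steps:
$n{\left(p,G \right)} = - 5 p$
$J{\left(D \right)} = \sqrt{2} \sqrt{D}$ ($J{\left(D \right)} = \sqrt{2 D} = \sqrt{2} \sqrt{D}$)
$H{\left(P \right)} = -6 + 2 P \left(P + \sqrt{30}\right)$ ($H{\left(P \right)} = -6 + \left(P + P\right) \left(P + \sqrt{2} \sqrt{\left(-5\right) \left(-3\right)}\right) = -6 + 2 P \left(P + \sqrt{2} \sqrt{15}\right) = -6 + 2 P \left(P + \sqrt{30}\right)$)
$- H{\left(-987 \right)} = - (-6 + 2 \left(-987\right)^{2} + 2 \left(-987\right) \sqrt{30}) = - (-6 + 2 \cdot 974169 - 1974 \sqrt{30}) = - (-6 + 1948338 - 1974 \sqrt{30}) = - (1948332 - 1974 \sqrt{30}) = -1948332 + 1974 \sqrt{30}$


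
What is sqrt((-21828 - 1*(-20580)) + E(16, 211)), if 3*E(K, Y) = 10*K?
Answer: 16*I*sqrt(42)/3 ≈ 34.564*I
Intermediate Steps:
E(K, Y) = 10*K/3 (E(K, Y) = (10*K)/3 = 10*K/3)
sqrt((-21828 - 1*(-20580)) + E(16, 211)) = sqrt((-21828 - 1*(-20580)) + (10/3)*16) = sqrt((-21828 + 20580) + 160/3) = sqrt(-1248 + 160/3) = sqrt(-3584/3) = 16*I*sqrt(42)/3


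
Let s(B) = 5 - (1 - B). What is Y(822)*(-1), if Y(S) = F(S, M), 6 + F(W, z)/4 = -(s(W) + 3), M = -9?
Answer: 3340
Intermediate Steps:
s(B) = 4 + B (s(B) = 5 + (-1 + B) = 4 + B)
F(W, z) = -52 - 4*W (F(W, z) = -24 + 4*(-((4 + W) + 3)) = -24 + 4*(-(7 + W)) = -24 + 4*(-7 - W) = -24 + (-28 - 4*W) = -52 - 4*W)
Y(S) = -52 - 4*S
Y(822)*(-1) = (-52 - 4*822)*(-1) = (-52 - 3288)*(-1) = -3340*(-1) = 3340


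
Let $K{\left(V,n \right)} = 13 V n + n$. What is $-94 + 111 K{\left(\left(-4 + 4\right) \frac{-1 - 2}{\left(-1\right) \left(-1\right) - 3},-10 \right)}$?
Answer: $-1204$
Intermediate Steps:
$K{\left(V,n \right)} = n + 13 V n$ ($K{\left(V,n \right)} = 13 V n + n = n + 13 V n$)
$-94 + 111 K{\left(\left(-4 + 4\right) \frac{-1 - 2}{\left(-1\right) \left(-1\right) - 3},-10 \right)} = -94 + 111 \left(- 10 \left(1 + 13 \left(-4 + 4\right) \frac{-1 - 2}{\left(-1\right) \left(-1\right) - 3}\right)\right) = -94 + 111 \left(- 10 \left(1 + 13 \cdot 0 \left(- \frac{3}{1 - 3}\right)\right)\right) = -94 + 111 \left(- 10 \left(1 + 13 \cdot 0 \left(- \frac{3}{-2}\right)\right)\right) = -94 + 111 \left(- 10 \left(1 + 13 \cdot 0 \left(\left(-3\right) \left(- \frac{1}{2}\right)\right)\right)\right) = -94 + 111 \left(- 10 \left(1 + 13 \cdot 0 \cdot \frac{3}{2}\right)\right) = -94 + 111 \left(- 10 \left(1 + 13 \cdot 0\right)\right) = -94 + 111 \left(- 10 \left(1 + 0\right)\right) = -94 + 111 \left(\left(-10\right) 1\right) = -94 + 111 \left(-10\right) = -94 - 1110 = -1204$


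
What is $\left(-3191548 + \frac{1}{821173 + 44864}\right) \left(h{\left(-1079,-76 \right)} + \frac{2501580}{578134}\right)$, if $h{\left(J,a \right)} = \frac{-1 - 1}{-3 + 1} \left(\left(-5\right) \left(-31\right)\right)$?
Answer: $- \frac{127299205767110073125}{250342717479} \approx -5.085 \cdot 10^{8}$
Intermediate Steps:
$h{\left(J,a \right)} = 155$ ($h{\left(J,a \right)} = - \frac{2}{-2} \cdot 155 = \left(-2\right) \left(- \frac{1}{2}\right) 155 = 1 \cdot 155 = 155$)
$\left(-3191548 + \frac{1}{821173 + 44864}\right) \left(h{\left(-1079,-76 \right)} + \frac{2501580}{578134}\right) = \left(-3191548 + \frac{1}{821173 + 44864}\right) \left(155 + \frac{2501580}{578134}\right) = \left(-3191548 + \frac{1}{866037}\right) \left(155 + 2501580 \cdot \frac{1}{578134}\right) = \left(-3191548 + \frac{1}{866037}\right) \left(155 + \frac{1250790}{289067}\right) = \left(- \frac{2763998655275}{866037}\right) \frac{46056175}{289067} = - \frac{127299205767110073125}{250342717479}$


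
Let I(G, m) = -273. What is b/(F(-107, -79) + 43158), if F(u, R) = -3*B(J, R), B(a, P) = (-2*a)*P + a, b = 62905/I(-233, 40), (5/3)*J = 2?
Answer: -314525/58129344 ≈ -0.0054108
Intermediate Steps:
J = 6/5 (J = (⅗)*2 = 6/5 ≈ 1.2000)
b = -62905/273 (b = 62905/(-273) = 62905*(-1/273) = -62905/273 ≈ -230.42)
B(a, P) = a - 2*P*a (B(a, P) = -2*P*a + a = a - 2*P*a)
F(u, R) = -18/5 + 36*R/5 (F(u, R) = -18*(1 - 2*R)/5 = -3*(6/5 - 12*R/5) = -18/5 + 36*R/5)
b/(F(-107, -79) + 43158) = -62905/(273*((-18/5 + (36/5)*(-79)) + 43158)) = -62905/(273*((-18/5 - 2844/5) + 43158)) = -62905/(273*(-2862/5 + 43158)) = -62905/(273*212928/5) = -62905/273*5/212928 = -314525/58129344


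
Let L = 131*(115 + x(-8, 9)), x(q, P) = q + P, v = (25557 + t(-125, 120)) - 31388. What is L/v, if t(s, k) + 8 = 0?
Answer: -15196/5839 ≈ -2.6025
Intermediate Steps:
t(s, k) = -8 (t(s, k) = -8 + 0 = -8)
v = -5839 (v = (25557 - 8) - 31388 = 25549 - 31388 = -5839)
x(q, P) = P + q
L = 15196 (L = 131*(115 + (9 - 8)) = 131*(115 + 1) = 131*116 = 15196)
L/v = 15196/(-5839) = 15196*(-1/5839) = -15196/5839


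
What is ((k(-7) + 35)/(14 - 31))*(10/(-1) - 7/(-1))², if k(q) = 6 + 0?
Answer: -369/17 ≈ -21.706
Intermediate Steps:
k(q) = 6
((k(-7) + 35)/(14 - 31))*(10/(-1) - 7/(-1))² = ((6 + 35)/(14 - 31))*(10/(-1) - 7/(-1))² = (41/(-17))*(10*(-1) - 7*(-1))² = (41*(-1/17))*(-10 + 7)² = -41/17*(-3)² = -41/17*9 = -369/17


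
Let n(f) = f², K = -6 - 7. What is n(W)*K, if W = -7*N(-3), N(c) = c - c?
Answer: 0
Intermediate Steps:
N(c) = 0
K = -13
W = 0 (W = -0 = -7*0 = 0)
n(W)*K = 0²*(-13) = 0*(-13) = 0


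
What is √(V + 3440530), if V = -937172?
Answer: √2503358 ≈ 1582.2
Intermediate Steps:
√(V + 3440530) = √(-937172 + 3440530) = √2503358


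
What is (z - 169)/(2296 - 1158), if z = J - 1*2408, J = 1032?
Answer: -1545/1138 ≈ -1.3576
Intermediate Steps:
z = -1376 (z = 1032 - 1*2408 = 1032 - 2408 = -1376)
(z - 169)/(2296 - 1158) = (-1376 - 169)/(2296 - 1158) = -1545/1138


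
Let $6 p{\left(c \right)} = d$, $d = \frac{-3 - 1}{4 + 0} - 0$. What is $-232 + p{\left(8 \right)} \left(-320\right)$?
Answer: $- \frac{536}{3} \approx -178.67$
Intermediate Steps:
$d = -1$ ($d = - \frac{4}{4} + 0 = \left(-4\right) \frac{1}{4} + 0 = -1 + 0 = -1$)
$p{\left(c \right)} = - \frac{1}{6}$ ($p{\left(c \right)} = \frac{1}{6} \left(-1\right) = - \frac{1}{6}$)
$-232 + p{\left(8 \right)} \left(-320\right) = -232 - - \frac{160}{3} = -232 + \frac{160}{3} = - \frac{536}{3}$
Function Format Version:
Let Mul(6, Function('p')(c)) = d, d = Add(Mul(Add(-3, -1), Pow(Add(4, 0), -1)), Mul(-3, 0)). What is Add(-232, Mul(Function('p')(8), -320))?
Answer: Rational(-536, 3) ≈ -178.67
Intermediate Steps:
d = -1 (d = Add(Mul(-4, Pow(4, -1)), 0) = Add(Mul(-4, Rational(1, 4)), 0) = Add(-1, 0) = -1)
Function('p')(c) = Rational(-1, 6) (Function('p')(c) = Mul(Rational(1, 6), -1) = Rational(-1, 6))
Add(-232, Mul(Function('p')(8), -320)) = Add(-232, Mul(Rational(-1, 6), -320)) = Add(-232, Rational(160, 3)) = Rational(-536, 3)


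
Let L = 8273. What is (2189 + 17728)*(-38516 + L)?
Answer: -602349831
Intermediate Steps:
(2189 + 17728)*(-38516 + L) = (2189 + 17728)*(-38516 + 8273) = 19917*(-30243) = -602349831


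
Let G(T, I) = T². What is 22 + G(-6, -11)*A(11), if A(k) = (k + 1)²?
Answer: 5206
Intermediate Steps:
A(k) = (1 + k)²
22 + G(-6, -11)*A(11) = 22 + (-6)²*(1 + 11)² = 22 + 36*12² = 22 + 36*144 = 22 + 5184 = 5206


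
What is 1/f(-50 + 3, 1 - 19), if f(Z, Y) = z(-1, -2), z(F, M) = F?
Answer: -1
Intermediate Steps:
f(Z, Y) = -1
1/f(-50 + 3, 1 - 19) = 1/(-1) = -1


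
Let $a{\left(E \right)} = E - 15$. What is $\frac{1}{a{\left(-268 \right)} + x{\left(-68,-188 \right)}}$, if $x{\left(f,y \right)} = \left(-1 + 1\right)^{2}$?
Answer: $- \frac{1}{283} \approx -0.0035336$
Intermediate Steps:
$x{\left(f,y \right)} = 0$ ($x{\left(f,y \right)} = 0^{2} = 0$)
$a{\left(E \right)} = -15 + E$
$\frac{1}{a{\left(-268 \right)} + x{\left(-68,-188 \right)}} = \frac{1}{\left(-15 - 268\right) + 0} = \frac{1}{-283 + 0} = \frac{1}{-283} = - \frac{1}{283}$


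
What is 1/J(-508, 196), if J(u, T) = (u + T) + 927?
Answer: 1/615 ≈ 0.0016260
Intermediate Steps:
J(u, T) = 927 + T + u (J(u, T) = (T + u) + 927 = 927 + T + u)
1/J(-508, 196) = 1/(927 + 196 - 508) = 1/615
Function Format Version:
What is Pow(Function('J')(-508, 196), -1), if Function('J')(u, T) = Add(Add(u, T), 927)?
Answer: Rational(1, 615) ≈ 0.0016260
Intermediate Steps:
Function('J')(u, T) = Add(927, T, u) (Function('J')(u, T) = Add(Add(T, u), 927) = Add(927, T, u))
Pow(Function('J')(-508, 196), -1) = Pow(Add(927, 196, -508), -1) = Pow(615, -1) = Rational(1, 615)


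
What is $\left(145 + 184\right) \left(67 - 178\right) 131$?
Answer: $-4783989$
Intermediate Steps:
$\left(145 + 184\right) \left(67 - 178\right) 131 = 329 \left(-111\right) 131 = \left(-36519\right) 131 = -4783989$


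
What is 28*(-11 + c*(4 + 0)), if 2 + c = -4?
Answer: -980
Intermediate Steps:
c = -6 (c = -2 - 4 = -6)
28*(-11 + c*(4 + 0)) = 28*(-11 - 6*(4 + 0)) = 28*(-11 - 6*4) = 28*(-11 - 24) = 28*(-35) = -980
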